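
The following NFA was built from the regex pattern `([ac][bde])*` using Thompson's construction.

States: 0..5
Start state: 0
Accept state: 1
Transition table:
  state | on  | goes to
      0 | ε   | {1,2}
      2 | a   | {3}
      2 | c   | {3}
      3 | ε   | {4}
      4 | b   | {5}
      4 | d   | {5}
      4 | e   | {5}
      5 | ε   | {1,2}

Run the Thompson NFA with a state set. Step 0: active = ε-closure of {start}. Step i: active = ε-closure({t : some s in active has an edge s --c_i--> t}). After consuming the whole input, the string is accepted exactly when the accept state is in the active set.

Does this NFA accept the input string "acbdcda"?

Answer: REJECT

Steps:
start: ε-closure({0}) = {0,1,2}
'a' @ 1: {3,4}
'c' @ 2: {}  — no active states
rest 'bdcda' ignored (set empty)
after full input: {}  (accept=1 not in)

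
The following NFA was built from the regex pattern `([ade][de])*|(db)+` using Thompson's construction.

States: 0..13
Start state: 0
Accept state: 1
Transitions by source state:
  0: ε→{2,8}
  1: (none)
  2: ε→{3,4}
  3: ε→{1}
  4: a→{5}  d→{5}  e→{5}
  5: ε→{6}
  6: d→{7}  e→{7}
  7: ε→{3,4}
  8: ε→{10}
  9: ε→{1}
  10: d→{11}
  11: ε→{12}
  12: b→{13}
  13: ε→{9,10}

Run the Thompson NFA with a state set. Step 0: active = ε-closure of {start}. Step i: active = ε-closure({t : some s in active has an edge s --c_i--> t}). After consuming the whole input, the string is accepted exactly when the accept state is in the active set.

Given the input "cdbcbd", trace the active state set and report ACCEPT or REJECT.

initial (ε-close {0}): {0,1,2,3,4,8,10}
'c' @ 1: {}  — dead — no transitions
rest 'dbcbd' ignored (set empty)
final: {}; accept 1 not in set

Answer: REJECT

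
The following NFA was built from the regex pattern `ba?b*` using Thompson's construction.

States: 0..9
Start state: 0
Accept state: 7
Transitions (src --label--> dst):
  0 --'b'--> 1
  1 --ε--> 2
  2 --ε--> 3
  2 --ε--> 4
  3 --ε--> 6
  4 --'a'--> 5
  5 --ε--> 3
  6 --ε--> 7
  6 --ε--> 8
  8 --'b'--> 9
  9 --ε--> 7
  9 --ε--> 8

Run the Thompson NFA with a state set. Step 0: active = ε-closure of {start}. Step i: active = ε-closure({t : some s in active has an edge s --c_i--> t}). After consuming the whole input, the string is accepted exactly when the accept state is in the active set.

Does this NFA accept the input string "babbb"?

start: ε-closure({0}) = {0}
'b' @ 1: {1,2,3,4,6,7,8}  (accept∈set)
'a' @ 2: {3,5,6,7,8}  (accept∈set)
'b' @ 3: {7,8,9}  (accept∈set)
'b' @ 4: {7,8,9}  (accept∈set)
'b' @ 5: {7,8,9}  (accept∈set)
final: {7,8,9}; accept 7 in set

Answer: ACCEPT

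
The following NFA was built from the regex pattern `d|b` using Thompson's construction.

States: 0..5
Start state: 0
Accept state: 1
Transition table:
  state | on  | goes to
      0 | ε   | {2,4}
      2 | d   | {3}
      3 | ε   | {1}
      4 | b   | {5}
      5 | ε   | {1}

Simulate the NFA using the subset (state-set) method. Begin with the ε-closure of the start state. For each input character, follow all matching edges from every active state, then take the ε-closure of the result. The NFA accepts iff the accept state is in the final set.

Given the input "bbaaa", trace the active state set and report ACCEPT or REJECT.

start: ε-closure({0}) = {0,2,4}
'b' @ 1: {1,5}  [accepting]
'b' @ 2: {}  — dead — no transitions
rest 'aaa' ignored (set empty)
after full input: {}  (accept=1 not in)

Answer: REJECT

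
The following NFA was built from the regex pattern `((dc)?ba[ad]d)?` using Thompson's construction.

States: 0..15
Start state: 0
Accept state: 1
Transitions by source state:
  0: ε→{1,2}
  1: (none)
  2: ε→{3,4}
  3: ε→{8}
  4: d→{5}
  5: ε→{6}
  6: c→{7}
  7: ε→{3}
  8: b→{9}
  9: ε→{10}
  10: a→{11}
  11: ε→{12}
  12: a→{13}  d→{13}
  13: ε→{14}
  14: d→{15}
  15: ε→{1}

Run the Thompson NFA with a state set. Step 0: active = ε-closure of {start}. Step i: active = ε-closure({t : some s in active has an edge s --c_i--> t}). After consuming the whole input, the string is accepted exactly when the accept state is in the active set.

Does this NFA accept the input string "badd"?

Answer: ACCEPT

Derivation:
initial (ε-close {0}): {0,1,2,3,4,8}
'b' @ 1: {9,10}
'a' @ 2: {11,12}
'd' @ 3: {13,14}
'd' @ 4: {1,15}  ✓accept
final: {1,15}; accept 1 in set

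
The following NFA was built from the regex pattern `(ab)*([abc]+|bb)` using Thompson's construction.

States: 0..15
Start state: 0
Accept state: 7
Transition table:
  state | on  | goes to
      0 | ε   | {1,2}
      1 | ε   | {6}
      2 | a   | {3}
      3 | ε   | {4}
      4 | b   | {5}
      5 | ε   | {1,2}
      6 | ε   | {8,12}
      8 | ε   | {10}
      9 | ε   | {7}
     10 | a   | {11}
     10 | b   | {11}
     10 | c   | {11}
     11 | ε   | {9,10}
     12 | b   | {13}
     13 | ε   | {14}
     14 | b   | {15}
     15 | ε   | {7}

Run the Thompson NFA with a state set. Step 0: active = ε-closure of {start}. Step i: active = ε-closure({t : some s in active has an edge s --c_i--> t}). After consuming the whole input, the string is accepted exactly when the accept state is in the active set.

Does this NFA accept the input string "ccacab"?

initial (ε-close {0}): {0,1,2,6,8,10,12}
'c' @ 1: {7,9,10,11}  (accept∈set)
'c' @ 2: {7,9,10,11}  (accept∈set)
'a' @ 3: {7,9,10,11}  (accept∈set)
'c' @ 4: {7,9,10,11}  (accept∈set)
'a' @ 5: {7,9,10,11}  (accept∈set)
'b' @ 6: {7,9,10,11}  (accept∈set)
end set {7,9,10,11} — state 7 in

Answer: ACCEPT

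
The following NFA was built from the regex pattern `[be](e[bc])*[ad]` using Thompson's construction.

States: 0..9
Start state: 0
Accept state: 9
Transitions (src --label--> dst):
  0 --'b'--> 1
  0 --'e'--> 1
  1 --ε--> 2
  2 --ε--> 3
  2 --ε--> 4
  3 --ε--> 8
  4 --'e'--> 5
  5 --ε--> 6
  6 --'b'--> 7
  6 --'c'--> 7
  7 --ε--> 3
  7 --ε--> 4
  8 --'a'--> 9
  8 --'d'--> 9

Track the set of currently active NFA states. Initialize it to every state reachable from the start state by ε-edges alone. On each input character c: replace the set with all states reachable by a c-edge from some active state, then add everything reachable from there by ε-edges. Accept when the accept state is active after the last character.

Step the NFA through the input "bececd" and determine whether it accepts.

Answer: ACCEPT

Trace:
S₀ = ε-closure({0}) = {0}
'b' @ 1: {1,2,3,4,8}
'e' @ 2: {5,6}
'c' @ 3: {3,4,7,8}
'e' @ 4: {5,6}
'c' @ 5: {3,4,7,8}
'd' @ 6: {9}  ✓accept
after full input: {9}  (accept=9 in)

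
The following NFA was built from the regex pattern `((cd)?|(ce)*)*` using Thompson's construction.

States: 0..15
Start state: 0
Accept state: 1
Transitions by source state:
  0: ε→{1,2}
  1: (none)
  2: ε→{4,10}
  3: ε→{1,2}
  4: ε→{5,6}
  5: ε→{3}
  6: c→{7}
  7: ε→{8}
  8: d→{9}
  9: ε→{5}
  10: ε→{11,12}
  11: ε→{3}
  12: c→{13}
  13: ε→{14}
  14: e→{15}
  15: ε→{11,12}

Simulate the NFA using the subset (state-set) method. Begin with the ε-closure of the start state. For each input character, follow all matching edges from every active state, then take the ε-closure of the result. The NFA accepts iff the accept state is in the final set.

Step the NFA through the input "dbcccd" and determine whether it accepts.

Answer: REJECT

Trace:
start: ε-closure({0}) = {0,1,2,3,4,5,6,10,11,12}
'd' @ 1: {}  — dead — no transitions
rest 'bcccd' ignored (set empty)
after full input: {}  (accept=1 not in)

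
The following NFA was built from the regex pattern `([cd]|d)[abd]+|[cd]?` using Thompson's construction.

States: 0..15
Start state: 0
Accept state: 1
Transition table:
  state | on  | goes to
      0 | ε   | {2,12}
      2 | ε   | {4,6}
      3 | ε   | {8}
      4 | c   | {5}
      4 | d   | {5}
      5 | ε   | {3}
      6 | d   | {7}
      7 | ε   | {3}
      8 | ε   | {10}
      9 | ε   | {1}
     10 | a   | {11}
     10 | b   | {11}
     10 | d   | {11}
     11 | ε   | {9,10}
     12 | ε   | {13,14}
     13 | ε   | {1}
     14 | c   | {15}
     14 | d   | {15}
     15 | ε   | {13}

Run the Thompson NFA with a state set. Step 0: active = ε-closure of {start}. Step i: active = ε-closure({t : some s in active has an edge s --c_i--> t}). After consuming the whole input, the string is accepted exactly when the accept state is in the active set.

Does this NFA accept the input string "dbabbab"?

Answer: ACCEPT

Steps:
S₀ = ε-closure({0}) = {0,1,2,4,6,12,13,14}
'd' @ 1: {1,3,5,7,8,10,13,15}  ✓accept
'b' @ 2: {1,9,10,11}  ✓accept
'a' @ 3: {1,9,10,11}  ✓accept
'b' @ 4: {1,9,10,11}  ✓accept
'b' @ 5: {1,9,10,11}  ✓accept
'a' @ 6: {1,9,10,11}  ✓accept
'b' @ 7: {1,9,10,11}  ✓accept
after full input: {1,9,10,11}  (accept=1 in)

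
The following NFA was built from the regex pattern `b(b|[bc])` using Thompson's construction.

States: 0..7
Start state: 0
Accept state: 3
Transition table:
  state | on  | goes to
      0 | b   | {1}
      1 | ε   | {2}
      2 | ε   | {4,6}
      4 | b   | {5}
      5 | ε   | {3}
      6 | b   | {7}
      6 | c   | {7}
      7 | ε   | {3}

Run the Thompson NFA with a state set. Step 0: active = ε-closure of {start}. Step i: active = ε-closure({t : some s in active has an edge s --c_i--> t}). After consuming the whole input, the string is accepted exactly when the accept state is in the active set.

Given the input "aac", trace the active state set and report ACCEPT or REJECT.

Answer: REJECT

Trace:
S₀ = ε-closure({0}) = {0}
'a' @ 1: {}  — state set empty
rest 'ac' ignored (set empty)
final: {}; accept 3 not in set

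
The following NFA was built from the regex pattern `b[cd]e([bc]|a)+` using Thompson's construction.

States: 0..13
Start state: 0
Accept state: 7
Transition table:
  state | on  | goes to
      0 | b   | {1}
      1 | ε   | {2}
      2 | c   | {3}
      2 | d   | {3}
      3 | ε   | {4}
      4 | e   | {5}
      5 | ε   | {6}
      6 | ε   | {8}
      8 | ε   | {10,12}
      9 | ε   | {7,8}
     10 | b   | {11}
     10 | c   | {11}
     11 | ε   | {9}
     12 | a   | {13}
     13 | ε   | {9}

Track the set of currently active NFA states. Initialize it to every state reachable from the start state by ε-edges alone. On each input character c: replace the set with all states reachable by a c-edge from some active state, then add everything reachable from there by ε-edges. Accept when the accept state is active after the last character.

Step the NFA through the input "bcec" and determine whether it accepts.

Answer: ACCEPT

Trace:
S₀ = ε-closure({0}) = {0}
'b' @ 1: {1,2}
'c' @ 2: {3,4}
'e' @ 3: {5,6,8,10,12}
'c' @ 4: {7,8,9,10,11,12}  ✓accept
final: {7,8,9,10,11,12}; accept 7 in set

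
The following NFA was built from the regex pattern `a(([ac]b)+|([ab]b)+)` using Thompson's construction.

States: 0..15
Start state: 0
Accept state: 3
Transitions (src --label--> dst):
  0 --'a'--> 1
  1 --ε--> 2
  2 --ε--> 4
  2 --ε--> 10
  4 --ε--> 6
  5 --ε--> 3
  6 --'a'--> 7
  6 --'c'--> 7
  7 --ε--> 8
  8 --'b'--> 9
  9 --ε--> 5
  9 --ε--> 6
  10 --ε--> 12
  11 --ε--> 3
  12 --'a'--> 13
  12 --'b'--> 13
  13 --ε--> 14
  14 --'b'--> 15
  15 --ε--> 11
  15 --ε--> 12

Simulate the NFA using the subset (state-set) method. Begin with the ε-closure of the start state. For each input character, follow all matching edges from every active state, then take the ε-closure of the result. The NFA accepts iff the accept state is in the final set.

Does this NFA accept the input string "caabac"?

initial (ε-close {0}): {0}
'c' @ 1: {}  — dead — no transitions
rest 'aabac' ignored (set empty)
end set {} — state 3 not in

Answer: REJECT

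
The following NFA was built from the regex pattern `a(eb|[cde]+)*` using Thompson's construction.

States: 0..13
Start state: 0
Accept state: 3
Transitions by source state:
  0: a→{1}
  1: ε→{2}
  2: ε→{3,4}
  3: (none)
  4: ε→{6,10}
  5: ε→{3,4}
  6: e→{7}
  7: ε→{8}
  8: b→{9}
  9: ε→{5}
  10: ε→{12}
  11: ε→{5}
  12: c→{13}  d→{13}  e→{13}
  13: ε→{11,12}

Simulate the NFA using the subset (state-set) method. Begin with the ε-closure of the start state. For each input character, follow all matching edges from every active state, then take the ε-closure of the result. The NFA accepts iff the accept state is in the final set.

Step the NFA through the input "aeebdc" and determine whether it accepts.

Answer: ACCEPT

Trace:
start: ε-closure({0}) = {0}
'a' @ 1: {1,2,3,4,6,10,12}  ✓accept
'e' @ 2: {3,4,5,6,7,8,10,11,12,13}  ✓accept
'e' @ 3: {3,4,5,6,7,8,10,11,12,13}  ✓accept
'b' @ 4: {3,4,5,6,9,10,12}  ✓accept
'd' @ 5: {3,4,5,6,10,11,12,13}  ✓accept
'c' @ 6: {3,4,5,6,10,11,12,13}  ✓accept
end set {3,4,5,6,10,11,12,13} — state 3 in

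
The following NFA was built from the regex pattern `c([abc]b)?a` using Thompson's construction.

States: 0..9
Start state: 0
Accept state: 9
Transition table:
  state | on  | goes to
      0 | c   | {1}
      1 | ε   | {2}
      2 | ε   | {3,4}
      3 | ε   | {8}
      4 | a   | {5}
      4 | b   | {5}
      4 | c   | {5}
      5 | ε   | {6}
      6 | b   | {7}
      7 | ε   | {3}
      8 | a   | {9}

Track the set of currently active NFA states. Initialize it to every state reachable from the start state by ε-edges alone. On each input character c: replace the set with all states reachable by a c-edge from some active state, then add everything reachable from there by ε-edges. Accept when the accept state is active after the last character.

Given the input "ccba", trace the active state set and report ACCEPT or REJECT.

Answer: ACCEPT

Derivation:
S₀ = ε-closure({0}) = {0}
'c' @ 1: {1,2,3,4,8}
'c' @ 2: {5,6}
'b' @ 3: {3,7,8}
'a' @ 4: {9}  (accept∈set)
after full input: {9}  (accept=9 in)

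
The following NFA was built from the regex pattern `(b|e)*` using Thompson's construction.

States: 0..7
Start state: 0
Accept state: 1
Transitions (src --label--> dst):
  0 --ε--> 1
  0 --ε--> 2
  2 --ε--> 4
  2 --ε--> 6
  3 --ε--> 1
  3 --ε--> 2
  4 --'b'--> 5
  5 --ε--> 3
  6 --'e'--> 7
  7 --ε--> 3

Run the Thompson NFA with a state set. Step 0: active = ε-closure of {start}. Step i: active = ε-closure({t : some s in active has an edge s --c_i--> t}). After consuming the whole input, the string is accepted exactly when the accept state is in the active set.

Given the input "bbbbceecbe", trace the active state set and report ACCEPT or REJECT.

S₀ = ε-closure({0}) = {0,1,2,4,6}
'b' @ 1: {1,2,3,4,5,6}  ✓accept
'b' @ 2: {1,2,3,4,5,6}  ✓accept
'b' @ 3: {1,2,3,4,5,6}  ✓accept
'b' @ 4: {1,2,3,4,5,6}  ✓accept
'c' @ 5: {}  — no active states
rest 'eecbe' ignored (set empty)
end set {} — state 1 not in

Answer: REJECT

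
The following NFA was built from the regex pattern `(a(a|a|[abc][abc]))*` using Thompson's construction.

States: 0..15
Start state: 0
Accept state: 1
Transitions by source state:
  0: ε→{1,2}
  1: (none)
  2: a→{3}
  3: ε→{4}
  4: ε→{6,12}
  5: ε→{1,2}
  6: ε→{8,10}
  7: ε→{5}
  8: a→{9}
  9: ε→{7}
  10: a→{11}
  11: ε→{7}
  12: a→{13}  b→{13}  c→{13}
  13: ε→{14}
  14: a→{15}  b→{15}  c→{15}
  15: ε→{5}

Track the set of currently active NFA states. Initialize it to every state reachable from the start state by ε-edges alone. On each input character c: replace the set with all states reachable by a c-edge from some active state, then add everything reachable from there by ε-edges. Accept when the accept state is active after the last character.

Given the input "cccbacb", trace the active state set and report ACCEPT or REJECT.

Answer: REJECT

Derivation:
initial (ε-close {0}): {0,1,2}
'c' @ 1: {}  — no active states
rest 'ccbacb' ignored (set empty)
final: {}; accept 1 not in set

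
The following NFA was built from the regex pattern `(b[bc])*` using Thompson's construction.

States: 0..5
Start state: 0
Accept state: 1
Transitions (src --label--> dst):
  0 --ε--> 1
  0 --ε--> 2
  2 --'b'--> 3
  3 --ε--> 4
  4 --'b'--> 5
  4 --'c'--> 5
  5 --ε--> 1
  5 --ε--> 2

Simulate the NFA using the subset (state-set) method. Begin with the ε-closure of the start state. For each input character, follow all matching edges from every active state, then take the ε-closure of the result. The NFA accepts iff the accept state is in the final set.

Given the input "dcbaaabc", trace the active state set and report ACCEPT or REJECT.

initial (ε-close {0}): {0,1,2}
'd' @ 1: {}  — state set empty
rest 'cbaaabc' ignored (set empty)
end set {} — state 1 not in

Answer: REJECT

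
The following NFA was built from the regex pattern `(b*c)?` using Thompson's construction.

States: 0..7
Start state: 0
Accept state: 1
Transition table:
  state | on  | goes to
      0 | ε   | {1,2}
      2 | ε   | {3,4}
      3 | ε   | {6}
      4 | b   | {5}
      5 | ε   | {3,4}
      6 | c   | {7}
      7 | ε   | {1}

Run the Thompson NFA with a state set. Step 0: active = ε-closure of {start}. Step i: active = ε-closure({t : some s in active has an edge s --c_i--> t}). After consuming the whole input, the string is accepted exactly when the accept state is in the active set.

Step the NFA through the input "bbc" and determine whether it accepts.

initial (ε-close {0}): {0,1,2,3,4,6}
'b' @ 1: {3,4,5,6}
'b' @ 2: {3,4,5,6}
'c' @ 3: {1,7}  [accepting]
final: {1,7}; accept 1 in set

Answer: ACCEPT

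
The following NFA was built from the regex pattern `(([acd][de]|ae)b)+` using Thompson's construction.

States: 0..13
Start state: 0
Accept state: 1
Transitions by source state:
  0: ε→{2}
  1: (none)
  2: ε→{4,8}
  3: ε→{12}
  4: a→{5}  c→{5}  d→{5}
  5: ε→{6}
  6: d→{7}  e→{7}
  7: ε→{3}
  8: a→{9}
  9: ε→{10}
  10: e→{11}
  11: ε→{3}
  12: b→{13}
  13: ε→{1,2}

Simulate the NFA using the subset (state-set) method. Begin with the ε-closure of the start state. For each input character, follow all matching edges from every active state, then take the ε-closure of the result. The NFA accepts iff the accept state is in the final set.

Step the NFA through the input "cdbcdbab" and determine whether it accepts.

S₀ = ε-closure({0}) = {0,2,4,8}
'c' @ 1: {5,6}
'd' @ 2: {3,7,12}
'b' @ 3: {1,2,4,8,13}  (accept∈set)
'c' @ 4: {5,6}
'd' @ 5: {3,7,12}
'b' @ 6: {1,2,4,8,13}  (accept∈set)
'a' @ 7: {5,6,9,10}
'b' @ 8: {}  — state set empty
final: {}; accept 1 not in set

Answer: REJECT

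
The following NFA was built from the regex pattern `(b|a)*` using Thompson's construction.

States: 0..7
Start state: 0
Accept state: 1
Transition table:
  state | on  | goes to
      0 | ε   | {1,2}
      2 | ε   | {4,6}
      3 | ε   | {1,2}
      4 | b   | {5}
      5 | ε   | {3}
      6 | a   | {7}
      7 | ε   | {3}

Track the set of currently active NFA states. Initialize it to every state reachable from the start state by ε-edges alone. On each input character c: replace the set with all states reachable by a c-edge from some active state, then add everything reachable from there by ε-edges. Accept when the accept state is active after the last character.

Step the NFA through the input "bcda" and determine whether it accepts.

Answer: REJECT

Derivation:
initial (ε-close {0}): {0,1,2,4,6}
'b' @ 1: {1,2,3,4,5,6}  ✓accept
'c' @ 2: {}  — no active states
rest 'da' ignored (set empty)
end set {} — state 1 not in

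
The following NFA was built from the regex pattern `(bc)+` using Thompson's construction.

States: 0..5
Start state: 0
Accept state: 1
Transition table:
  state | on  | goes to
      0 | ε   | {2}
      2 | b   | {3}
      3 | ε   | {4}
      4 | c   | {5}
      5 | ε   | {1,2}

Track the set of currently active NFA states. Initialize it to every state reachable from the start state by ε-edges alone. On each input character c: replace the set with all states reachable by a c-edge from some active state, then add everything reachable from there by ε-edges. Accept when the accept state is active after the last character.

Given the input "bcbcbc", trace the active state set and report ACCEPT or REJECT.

Answer: ACCEPT

Trace:
S₀ = ε-closure({0}) = {0,2}
'b' @ 1: {3,4}
'c' @ 2: {1,2,5}  ✓accept
'b' @ 3: {3,4}
'c' @ 4: {1,2,5}  ✓accept
'b' @ 5: {3,4}
'c' @ 6: {1,2,5}  ✓accept
final: {1,2,5}; accept 1 in set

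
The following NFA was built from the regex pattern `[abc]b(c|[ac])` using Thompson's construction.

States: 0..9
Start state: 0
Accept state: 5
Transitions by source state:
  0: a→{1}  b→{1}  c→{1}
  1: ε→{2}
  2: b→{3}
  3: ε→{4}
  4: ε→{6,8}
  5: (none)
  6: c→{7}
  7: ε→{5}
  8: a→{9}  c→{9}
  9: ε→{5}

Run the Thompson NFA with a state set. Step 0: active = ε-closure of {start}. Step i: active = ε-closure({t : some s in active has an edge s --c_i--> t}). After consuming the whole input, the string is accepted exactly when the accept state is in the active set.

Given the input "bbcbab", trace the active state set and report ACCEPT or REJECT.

start: ε-closure({0}) = {0}
'b' @ 1: {1,2}
'b' @ 2: {3,4,6,8}
'c' @ 3: {5,7,9}  ✓accept
'b' @ 4: {}  — state set empty
rest 'ab' ignored (set empty)
end set {} — state 5 not in

Answer: REJECT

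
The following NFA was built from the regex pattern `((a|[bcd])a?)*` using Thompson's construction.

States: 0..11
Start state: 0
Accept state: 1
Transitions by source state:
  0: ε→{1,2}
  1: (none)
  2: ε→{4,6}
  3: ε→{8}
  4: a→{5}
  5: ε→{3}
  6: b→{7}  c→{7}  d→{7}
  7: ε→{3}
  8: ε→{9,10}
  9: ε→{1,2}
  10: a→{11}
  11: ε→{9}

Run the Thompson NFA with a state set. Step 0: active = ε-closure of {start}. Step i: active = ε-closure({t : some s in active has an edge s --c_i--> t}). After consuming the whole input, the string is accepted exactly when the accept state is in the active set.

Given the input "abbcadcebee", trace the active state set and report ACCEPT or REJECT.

initial (ε-close {0}): {0,1,2,4,6}
'a' @ 1: {1,2,3,4,5,6,8,9,10}  ✓accept
'b' @ 2: {1,2,3,4,6,7,8,9,10}  ✓accept
'b' @ 3: {1,2,3,4,6,7,8,9,10}  ✓accept
'c' @ 4: {1,2,3,4,6,7,8,9,10}  ✓accept
'a' @ 5: {1,2,3,4,5,6,8,9,10,11}  ✓accept
'd' @ 6: {1,2,3,4,6,7,8,9,10}  ✓accept
'c' @ 7: {1,2,3,4,6,7,8,9,10}  ✓accept
'e' @ 8: {}  — state set empty
rest 'bee' ignored (set empty)
after full input: {}  (accept=1 not in)

Answer: REJECT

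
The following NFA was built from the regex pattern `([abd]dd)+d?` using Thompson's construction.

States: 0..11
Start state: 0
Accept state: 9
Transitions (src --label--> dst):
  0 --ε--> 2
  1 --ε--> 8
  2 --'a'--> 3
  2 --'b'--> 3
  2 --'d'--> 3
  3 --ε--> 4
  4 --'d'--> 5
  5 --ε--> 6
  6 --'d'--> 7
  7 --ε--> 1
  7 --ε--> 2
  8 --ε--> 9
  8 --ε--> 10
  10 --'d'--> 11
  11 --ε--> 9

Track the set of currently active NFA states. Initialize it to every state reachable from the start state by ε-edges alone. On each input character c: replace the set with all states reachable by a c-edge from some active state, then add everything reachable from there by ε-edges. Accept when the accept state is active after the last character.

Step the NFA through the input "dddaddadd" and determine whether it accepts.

start: ε-closure({0}) = {0,2}
'd' @ 1: {3,4}
'd' @ 2: {5,6}
'd' @ 3: {1,2,7,8,9,10}  ✓accept
'a' @ 4: {3,4}
'd' @ 5: {5,6}
'd' @ 6: {1,2,7,8,9,10}  ✓accept
'a' @ 7: {3,4}
'd' @ 8: {5,6}
'd' @ 9: {1,2,7,8,9,10}  ✓accept
final: {1,2,7,8,9,10}; accept 9 in set

Answer: ACCEPT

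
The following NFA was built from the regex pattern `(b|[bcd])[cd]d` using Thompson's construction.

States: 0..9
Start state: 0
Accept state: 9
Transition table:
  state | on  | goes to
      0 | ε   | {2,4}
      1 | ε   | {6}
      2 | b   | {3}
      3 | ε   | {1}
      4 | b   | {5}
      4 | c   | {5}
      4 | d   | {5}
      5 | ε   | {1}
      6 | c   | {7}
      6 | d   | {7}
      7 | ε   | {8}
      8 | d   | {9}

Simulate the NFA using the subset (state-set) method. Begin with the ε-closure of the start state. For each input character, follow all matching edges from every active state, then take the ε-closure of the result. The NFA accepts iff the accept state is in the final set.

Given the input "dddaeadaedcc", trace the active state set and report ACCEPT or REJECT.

start: ε-closure({0}) = {0,2,4}
'd' @ 1: {1,5,6}
'd' @ 2: {7,8}
'd' @ 3: {9}  (accept∈set)
'a' @ 4: {}  — no active states
rest 'eadaedcc' ignored (set empty)
after full input: {}  (accept=9 not in)

Answer: REJECT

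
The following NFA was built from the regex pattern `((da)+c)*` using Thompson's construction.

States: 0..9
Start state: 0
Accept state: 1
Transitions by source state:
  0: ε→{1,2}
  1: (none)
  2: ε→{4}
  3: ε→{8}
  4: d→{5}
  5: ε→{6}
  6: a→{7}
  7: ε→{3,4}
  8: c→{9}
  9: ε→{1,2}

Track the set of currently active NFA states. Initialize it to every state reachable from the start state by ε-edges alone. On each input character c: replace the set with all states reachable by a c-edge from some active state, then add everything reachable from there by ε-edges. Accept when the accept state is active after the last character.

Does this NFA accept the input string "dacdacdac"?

S₀ = ε-closure({0}) = {0,1,2,4}
'd' @ 1: {5,6}
'a' @ 2: {3,4,7,8}
'c' @ 3: {1,2,4,9}  [accepting]
'd' @ 4: {5,6}
'a' @ 5: {3,4,7,8}
'c' @ 6: {1,2,4,9}  [accepting]
'd' @ 7: {5,6}
'a' @ 8: {3,4,7,8}
'c' @ 9: {1,2,4,9}  [accepting]
final: {1,2,4,9}; accept 1 in set

Answer: ACCEPT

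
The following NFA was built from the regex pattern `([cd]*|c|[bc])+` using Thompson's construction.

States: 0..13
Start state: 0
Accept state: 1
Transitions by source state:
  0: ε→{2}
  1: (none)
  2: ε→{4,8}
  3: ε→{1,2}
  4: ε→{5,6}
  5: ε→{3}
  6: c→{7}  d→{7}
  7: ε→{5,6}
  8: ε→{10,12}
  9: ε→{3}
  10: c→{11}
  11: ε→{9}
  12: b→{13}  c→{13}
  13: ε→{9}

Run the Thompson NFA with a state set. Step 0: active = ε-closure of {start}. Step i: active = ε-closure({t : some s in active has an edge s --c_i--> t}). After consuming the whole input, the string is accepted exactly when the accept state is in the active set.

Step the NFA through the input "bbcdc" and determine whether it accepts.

Answer: ACCEPT

Steps:
start: ε-closure({0}) = {0,1,2,3,4,5,6,8,10,12}
'b' @ 1: {1,2,3,4,5,6,8,9,10,12,13}  [accepting]
'b' @ 2: {1,2,3,4,5,6,8,9,10,12,13}  [accepting]
'c' @ 3: {1,2,3,4,5,6,7,8,9,10,11,12,13}  [accepting]
'd' @ 4: {1,2,3,4,5,6,7,8,10,12}  [accepting]
'c' @ 5: {1,2,3,4,5,6,7,8,9,10,11,12,13}  [accepting]
after full input: {1,2,3,4,5,6,7,8,9,10,11,12,13}  (accept=1 in)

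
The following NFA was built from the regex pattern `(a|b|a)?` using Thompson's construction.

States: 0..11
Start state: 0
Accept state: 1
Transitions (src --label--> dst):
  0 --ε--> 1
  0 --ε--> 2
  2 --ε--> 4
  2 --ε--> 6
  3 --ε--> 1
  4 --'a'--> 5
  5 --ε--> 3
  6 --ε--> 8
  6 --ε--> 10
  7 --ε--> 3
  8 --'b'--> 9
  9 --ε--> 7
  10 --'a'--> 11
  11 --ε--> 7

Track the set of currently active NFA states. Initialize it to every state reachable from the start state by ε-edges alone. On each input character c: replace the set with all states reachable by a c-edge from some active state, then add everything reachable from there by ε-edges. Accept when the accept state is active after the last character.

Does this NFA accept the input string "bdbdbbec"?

start: ε-closure({0}) = {0,1,2,4,6,8,10}
'b' @ 1: {1,3,7,9}  (accept∈set)
'd' @ 2: {}  — state set empty
rest 'bdbbec' ignored (set empty)
final: {}; accept 1 not in set

Answer: REJECT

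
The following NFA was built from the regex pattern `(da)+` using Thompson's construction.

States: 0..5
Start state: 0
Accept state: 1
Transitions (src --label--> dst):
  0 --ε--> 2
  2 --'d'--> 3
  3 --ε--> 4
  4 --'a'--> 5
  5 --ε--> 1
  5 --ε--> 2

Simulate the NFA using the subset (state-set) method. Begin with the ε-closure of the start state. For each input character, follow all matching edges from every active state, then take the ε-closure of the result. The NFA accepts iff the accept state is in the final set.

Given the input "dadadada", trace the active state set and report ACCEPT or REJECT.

S₀ = ε-closure({0}) = {0,2}
'd' @ 1: {3,4}
'a' @ 2: {1,2,5}  ✓accept
'd' @ 3: {3,4}
'a' @ 4: {1,2,5}  ✓accept
'd' @ 5: {3,4}
'a' @ 6: {1,2,5}  ✓accept
'd' @ 7: {3,4}
'a' @ 8: {1,2,5}  ✓accept
after full input: {1,2,5}  (accept=1 in)

Answer: ACCEPT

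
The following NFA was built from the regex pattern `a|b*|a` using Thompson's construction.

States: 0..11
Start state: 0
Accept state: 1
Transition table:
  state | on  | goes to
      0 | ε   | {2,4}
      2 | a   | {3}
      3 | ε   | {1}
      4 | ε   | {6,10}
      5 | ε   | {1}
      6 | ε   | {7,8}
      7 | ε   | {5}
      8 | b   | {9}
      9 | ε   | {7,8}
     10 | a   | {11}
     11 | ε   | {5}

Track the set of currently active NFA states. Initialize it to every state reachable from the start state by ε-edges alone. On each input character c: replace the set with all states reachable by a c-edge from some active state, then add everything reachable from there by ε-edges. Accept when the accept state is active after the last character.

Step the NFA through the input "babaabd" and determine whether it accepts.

S₀ = ε-closure({0}) = {0,1,2,4,5,6,7,8,10}
'b' @ 1: {1,5,7,8,9}  ✓accept
'a' @ 2: {}  — state set empty
rest 'baabd' ignored (set empty)
after full input: {}  (accept=1 not in)

Answer: REJECT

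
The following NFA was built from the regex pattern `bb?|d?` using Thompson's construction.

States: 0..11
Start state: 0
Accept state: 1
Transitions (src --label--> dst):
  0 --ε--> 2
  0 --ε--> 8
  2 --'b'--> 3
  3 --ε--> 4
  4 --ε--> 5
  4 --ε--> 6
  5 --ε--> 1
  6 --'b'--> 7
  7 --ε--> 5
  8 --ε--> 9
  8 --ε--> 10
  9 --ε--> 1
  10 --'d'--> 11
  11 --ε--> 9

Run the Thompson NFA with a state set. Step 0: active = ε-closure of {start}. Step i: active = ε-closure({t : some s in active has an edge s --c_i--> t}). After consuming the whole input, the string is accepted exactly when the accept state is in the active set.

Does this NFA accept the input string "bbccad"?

Answer: REJECT

Steps:
start: ε-closure({0}) = {0,1,2,8,9,10}
'b' @ 1: {1,3,4,5,6}  [accepting]
'b' @ 2: {1,5,7}  [accepting]
'c' @ 3: {}  — dead — no transitions
rest 'cad' ignored (set empty)
after full input: {}  (accept=1 not in)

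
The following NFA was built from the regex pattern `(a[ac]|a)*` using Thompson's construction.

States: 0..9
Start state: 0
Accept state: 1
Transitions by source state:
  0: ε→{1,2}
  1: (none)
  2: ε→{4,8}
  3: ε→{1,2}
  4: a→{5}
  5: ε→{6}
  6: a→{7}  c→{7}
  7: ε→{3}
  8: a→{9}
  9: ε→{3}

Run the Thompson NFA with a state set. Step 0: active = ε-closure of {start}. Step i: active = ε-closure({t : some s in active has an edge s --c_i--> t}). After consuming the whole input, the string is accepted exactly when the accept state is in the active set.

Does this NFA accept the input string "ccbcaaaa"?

Answer: REJECT

Derivation:
initial (ε-close {0}): {0,1,2,4,8}
'c' @ 1: {}  — no active states
rest 'cbcaaaa' ignored (set empty)
final: {}; accept 1 not in set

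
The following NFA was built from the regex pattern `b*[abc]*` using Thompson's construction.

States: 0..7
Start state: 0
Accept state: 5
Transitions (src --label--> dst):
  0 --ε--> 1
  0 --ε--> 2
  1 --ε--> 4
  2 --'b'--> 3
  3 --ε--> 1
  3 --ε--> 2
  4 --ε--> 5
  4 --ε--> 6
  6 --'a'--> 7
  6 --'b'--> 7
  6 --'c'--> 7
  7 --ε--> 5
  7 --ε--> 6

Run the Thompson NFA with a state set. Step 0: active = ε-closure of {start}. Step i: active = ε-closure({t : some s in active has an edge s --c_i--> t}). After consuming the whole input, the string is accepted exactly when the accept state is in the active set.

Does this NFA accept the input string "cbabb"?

S₀ = ε-closure({0}) = {0,1,2,4,5,6}
'c' @ 1: {5,6,7}  ✓accept
'b' @ 2: {5,6,7}  ✓accept
'a' @ 3: {5,6,7}  ✓accept
'b' @ 4: {5,6,7}  ✓accept
'b' @ 5: {5,6,7}  ✓accept
after full input: {5,6,7}  (accept=5 in)

Answer: ACCEPT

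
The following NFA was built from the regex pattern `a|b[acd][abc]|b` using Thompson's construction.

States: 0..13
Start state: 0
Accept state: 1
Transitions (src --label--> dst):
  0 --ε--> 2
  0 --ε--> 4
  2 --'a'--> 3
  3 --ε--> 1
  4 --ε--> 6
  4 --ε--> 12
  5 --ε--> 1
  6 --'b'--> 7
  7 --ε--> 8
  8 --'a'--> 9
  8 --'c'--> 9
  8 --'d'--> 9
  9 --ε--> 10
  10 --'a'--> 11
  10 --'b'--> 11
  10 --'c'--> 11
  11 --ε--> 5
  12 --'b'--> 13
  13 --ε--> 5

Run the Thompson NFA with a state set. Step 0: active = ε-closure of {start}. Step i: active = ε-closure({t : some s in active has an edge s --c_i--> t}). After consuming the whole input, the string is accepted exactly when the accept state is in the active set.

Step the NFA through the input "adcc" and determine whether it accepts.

S₀ = ε-closure({0}) = {0,2,4,6,12}
'a' @ 1: {1,3}  ✓accept
'd' @ 2: {}  — state set empty
rest 'cc' ignored (set empty)
end set {} — state 1 not in

Answer: REJECT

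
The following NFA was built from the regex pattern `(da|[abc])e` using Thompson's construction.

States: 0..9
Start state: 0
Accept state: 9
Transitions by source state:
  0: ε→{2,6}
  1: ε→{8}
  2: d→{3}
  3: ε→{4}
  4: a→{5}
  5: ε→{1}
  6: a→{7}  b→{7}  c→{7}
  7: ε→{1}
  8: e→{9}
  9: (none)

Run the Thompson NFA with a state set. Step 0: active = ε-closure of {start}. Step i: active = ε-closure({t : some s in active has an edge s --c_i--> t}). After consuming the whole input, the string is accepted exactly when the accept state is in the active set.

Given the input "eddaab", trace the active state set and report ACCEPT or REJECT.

Answer: REJECT

Trace:
S₀ = ε-closure({0}) = {0,2,6}
'e' @ 1: {}  — state set empty
rest 'ddaab' ignored (set empty)
end set {} — state 9 not in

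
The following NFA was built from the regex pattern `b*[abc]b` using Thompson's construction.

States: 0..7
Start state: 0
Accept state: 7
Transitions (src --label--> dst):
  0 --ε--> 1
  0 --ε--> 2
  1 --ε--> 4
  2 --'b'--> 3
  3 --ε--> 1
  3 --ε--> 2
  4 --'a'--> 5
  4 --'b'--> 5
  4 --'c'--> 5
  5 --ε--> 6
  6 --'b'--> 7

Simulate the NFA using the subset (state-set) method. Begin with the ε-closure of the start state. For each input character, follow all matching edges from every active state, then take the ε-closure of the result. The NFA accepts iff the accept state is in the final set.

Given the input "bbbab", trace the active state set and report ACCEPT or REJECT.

Answer: ACCEPT

Derivation:
start: ε-closure({0}) = {0,1,2,4}
'b' @ 1: {1,2,3,4,5,6}
'b' @ 2: {1,2,3,4,5,6,7}  (accept∈set)
'b' @ 3: {1,2,3,4,5,6,7}  (accept∈set)
'a' @ 4: {5,6}
'b' @ 5: {7}  (accept∈set)
after full input: {7}  (accept=7 in)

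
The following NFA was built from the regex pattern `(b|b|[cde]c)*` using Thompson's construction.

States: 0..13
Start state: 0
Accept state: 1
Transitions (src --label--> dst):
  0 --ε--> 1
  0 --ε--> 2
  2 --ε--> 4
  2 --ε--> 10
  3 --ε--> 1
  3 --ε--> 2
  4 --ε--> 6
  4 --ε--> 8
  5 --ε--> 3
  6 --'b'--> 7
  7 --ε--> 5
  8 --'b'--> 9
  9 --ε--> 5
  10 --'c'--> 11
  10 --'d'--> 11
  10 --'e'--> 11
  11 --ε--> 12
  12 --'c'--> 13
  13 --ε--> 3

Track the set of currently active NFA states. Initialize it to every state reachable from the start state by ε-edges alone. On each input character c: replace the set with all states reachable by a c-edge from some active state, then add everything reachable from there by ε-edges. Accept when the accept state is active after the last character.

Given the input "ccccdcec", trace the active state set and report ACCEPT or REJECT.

S₀ = ε-closure({0}) = {0,1,2,4,6,8,10}
'c' @ 1: {11,12}
'c' @ 2: {1,2,3,4,6,8,10,13}  [accepting]
'c' @ 3: {11,12}
'c' @ 4: {1,2,3,4,6,8,10,13}  [accepting]
'd' @ 5: {11,12}
'c' @ 6: {1,2,3,4,6,8,10,13}  [accepting]
'e' @ 7: {11,12}
'c' @ 8: {1,2,3,4,6,8,10,13}  [accepting]
end set {1,2,3,4,6,8,10,13} — state 1 in

Answer: ACCEPT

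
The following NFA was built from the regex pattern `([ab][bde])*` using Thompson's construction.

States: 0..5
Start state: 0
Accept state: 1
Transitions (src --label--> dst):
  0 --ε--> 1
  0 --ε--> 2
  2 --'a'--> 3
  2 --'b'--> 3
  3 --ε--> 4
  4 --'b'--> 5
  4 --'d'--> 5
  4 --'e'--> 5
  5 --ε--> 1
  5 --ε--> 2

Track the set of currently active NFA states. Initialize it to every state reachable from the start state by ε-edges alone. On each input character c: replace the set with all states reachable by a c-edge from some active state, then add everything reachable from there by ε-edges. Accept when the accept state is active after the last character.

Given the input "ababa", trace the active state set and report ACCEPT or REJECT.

Answer: REJECT

Steps:
S₀ = ε-closure({0}) = {0,1,2}
'a' @ 1: {3,4}
'b' @ 2: {1,2,5}  [accepting]
'a' @ 3: {3,4}
'b' @ 4: {1,2,5}  [accepting]
'a' @ 5: {3,4}
after full input: {3,4}  (accept=1 not in)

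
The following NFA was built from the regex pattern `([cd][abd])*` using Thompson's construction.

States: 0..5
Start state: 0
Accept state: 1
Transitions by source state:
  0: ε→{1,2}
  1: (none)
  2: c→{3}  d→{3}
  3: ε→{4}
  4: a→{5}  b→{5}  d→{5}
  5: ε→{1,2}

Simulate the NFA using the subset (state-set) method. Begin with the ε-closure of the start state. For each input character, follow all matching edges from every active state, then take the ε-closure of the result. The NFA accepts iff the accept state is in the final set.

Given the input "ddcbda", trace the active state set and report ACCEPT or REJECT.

S₀ = ε-closure({0}) = {0,1,2}
'd' @ 1: {3,4}
'd' @ 2: {1,2,5}  [accepting]
'c' @ 3: {3,4}
'b' @ 4: {1,2,5}  [accepting]
'd' @ 5: {3,4}
'a' @ 6: {1,2,5}  [accepting]
after full input: {1,2,5}  (accept=1 in)

Answer: ACCEPT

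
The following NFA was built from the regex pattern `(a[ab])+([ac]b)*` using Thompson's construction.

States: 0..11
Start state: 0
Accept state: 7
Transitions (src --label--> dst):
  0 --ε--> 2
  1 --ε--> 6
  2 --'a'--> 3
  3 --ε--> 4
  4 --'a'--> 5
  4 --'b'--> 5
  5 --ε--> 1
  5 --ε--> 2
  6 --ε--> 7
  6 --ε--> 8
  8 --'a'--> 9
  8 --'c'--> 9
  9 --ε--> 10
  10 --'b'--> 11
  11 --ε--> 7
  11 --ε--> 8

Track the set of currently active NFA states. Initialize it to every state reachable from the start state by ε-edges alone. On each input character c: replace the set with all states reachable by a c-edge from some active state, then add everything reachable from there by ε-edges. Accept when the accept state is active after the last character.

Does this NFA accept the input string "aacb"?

S₀ = ε-closure({0}) = {0,2}
'a' @ 1: {3,4}
'a' @ 2: {1,2,5,6,7,8}  (accept∈set)
'c' @ 3: {9,10}
'b' @ 4: {7,8,11}  (accept∈set)
after full input: {7,8,11}  (accept=7 in)

Answer: ACCEPT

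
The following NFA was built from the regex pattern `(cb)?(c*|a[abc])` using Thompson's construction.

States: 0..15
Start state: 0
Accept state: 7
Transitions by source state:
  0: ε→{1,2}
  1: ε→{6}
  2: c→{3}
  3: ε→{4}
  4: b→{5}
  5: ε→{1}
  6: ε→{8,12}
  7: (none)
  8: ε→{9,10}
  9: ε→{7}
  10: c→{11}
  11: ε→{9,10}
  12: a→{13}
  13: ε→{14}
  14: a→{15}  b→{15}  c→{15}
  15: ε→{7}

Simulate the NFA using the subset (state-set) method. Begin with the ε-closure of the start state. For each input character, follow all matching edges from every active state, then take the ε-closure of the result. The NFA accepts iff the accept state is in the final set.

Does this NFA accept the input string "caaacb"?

Answer: REJECT

Steps:
S₀ = ε-closure({0}) = {0,1,2,6,7,8,9,10,12}
'c' @ 1: {3,4,7,9,10,11}  (accept∈set)
'a' @ 2: {}  — no active states
rest 'aacb' ignored (set empty)
end set {} — state 7 not in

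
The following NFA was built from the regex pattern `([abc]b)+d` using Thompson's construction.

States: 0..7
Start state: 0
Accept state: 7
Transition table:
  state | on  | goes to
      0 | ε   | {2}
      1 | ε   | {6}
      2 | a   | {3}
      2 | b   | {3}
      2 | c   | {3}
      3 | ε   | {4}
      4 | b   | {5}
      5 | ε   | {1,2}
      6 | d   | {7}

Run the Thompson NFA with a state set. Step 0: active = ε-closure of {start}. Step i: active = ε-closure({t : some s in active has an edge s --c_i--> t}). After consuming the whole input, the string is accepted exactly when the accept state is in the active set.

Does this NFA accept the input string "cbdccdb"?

Answer: REJECT

Steps:
S₀ = ε-closure({0}) = {0,2}
'c' @ 1: {3,4}
'b' @ 2: {1,2,5,6}
'd' @ 3: {7}  (accept∈set)
'c' @ 4: {}  — dead — no transitions
rest 'cdb' ignored (set empty)
after full input: {}  (accept=7 not in)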